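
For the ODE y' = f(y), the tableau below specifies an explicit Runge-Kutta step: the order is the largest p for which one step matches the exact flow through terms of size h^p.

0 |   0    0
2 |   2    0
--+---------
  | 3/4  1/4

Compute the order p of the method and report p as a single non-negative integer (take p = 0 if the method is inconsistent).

2

b = (3/4, 1/4)
c = (0, 2)
Σ b_i: 3/4·1 + 1/4·1 = 1 ✓
b·c: 1/4·2 = 1/2 ✓; 2 stages ⇒ order 2.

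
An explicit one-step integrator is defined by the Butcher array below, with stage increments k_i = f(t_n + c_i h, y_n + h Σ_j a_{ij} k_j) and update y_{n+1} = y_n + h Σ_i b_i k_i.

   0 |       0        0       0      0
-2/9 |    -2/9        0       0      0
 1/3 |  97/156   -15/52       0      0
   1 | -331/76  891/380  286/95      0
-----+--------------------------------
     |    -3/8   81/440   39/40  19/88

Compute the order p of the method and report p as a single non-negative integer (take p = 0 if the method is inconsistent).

4

b = (-3/8, 81/440, 39/40, 19/88)
c = (0, -2/9, 1/3, 1)
Ac = (0, 0, 5/78, 55/114)
Σ b_i: (-3/8)·1 + 81/440·1 + 39/40·1 + 19/88·1 = 1 ✓
b·c: 81/440·(-2/9) + 39/40·1/3 + 19/88·1 = 1/2 ✓
b·c²: 81/440·4/81 + 39/40·1/9 + 19/88·1 = 1/3 ✓
b·Ac: 39/40·5/78 + 19/88·55/114 = 1/6 ✓
b·c³: 81/440·(-8/729) + 39/40·1/27 + 19/88·1 = 1/4 ✓
b·(c∘Ac): 39/40·5/234 + 19/88·55/114 = 1/8 ✓
b·Ac²: 39/40·(-5/351) + 19/88·77/171 = 1/12 ✓
b·A²c: 19/88·11/57 = 1/24 ✓; 4 stages ⇒ order 4.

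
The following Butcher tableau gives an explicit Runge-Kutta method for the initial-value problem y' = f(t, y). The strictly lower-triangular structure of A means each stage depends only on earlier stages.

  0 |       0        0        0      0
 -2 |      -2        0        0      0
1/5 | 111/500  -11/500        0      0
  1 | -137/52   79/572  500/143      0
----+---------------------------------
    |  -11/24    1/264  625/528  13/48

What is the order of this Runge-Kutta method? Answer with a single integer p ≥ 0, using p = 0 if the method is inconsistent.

b = (-11/24, 1/264, 625/528, 13/48)
c = (0, -2, 1/5, 1)
Ac = (0, 0, 11/250, 11/26)
Σ b_i: (-11/24)·1 + 1/264·1 + 625/528·1 + 13/48·1 = 1 ✓
b·c: 1/264·(-2) + 625/528·1/5 + 13/48·1 = 1/2 ✓
b·c²: 1/264·4 + 625/528·1/25 + 13/48·1 = 1/3 ✓
b·Ac: 625/528·11/250 + 13/48·11/26 = 1/6 ✓
b·c³: 1/264·(-8) + 625/528·1/125 + 13/48·1 = 1/4 ✓
b·(c∘Ac): 625/528·11/1250 + 13/48·11/26 = 1/8 ✓
b·Ac²: 625/528·(-11/125) + 13/48·9/13 = 1/12 ✓
b·A²c: 13/48·2/13 = 1/24 ✓; 4 stages ⇒ order 4.

4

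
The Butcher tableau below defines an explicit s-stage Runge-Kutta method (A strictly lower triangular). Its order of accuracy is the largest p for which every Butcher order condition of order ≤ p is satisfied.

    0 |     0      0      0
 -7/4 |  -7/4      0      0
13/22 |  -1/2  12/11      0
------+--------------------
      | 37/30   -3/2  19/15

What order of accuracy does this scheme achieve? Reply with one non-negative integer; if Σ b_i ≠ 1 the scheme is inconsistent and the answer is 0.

b = (37/30, -3/2, 19/15)
c = (0, -7/4, 13/22)
Ac = (0, 0, -21/11)
Σ b_i: 37/30·1 + (-3/2)·1 + 19/15·1 = 1 ✓
b·c: (-3/2)·(-7/4) + 19/15·13/22 = 4453/1320 ≠ 1/2 ⇒ order 1.

1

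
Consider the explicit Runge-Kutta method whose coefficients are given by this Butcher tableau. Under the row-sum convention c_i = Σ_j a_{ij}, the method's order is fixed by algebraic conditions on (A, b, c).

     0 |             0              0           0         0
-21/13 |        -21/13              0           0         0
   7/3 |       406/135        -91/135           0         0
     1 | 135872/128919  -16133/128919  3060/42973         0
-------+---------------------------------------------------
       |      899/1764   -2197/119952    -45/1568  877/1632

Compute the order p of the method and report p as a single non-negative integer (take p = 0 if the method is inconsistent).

b = (899/1764, -2197/119952, -45/1568, 877/1632)
c = (0, -21/13, 7/3, 1)
Ac = (0, 0, 49/45, 323/877)
Σ b_i: 899/1764·1 + (-2197/119952)·1 + (-45/1568)·1 + 877/1632·1 = 1 ✓
b·c: (-2197/119952)·(-21/13) + (-45/1568)·7/3 + 877/1632·1 = 1/2 ✓
b·c²: (-2197/119952)·441/169 + (-45/1568)·49/9 + 877/1632·1 = 1/3 ✓
b·Ac: (-45/1568)·49/45 + 877/1632·323/877 = 1/6 ✓
b·c³: (-2197/119952)·(-9261/2197) + (-45/1568)·343/27 + 877/1632·1 = 1/4 ✓
b·(c∘Ac): (-45/1568)·343/135 + 877/1632·323/877 = 1/8 ✓
b·Ac²: (-45/1568)·(-343/195) + 877/1632·697/11401 = 1/12 ✓
b·A²c: 877/1632·68/877 = 1/24 ✓; 4 stages ⇒ order 4.

4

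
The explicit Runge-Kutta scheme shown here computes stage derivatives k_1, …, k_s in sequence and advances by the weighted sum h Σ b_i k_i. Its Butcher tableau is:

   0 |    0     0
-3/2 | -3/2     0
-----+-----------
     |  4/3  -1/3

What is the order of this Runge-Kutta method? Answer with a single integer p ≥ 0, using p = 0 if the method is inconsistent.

b = (4/3, -1/3)
c = (0, -3/2)
Σ b_i: 4/3·1 + (-1/3)·1 = 1 ✓
b·c: (-1/3)·(-3/2) = 1/2 ✓; 2 stages ⇒ order 2.

2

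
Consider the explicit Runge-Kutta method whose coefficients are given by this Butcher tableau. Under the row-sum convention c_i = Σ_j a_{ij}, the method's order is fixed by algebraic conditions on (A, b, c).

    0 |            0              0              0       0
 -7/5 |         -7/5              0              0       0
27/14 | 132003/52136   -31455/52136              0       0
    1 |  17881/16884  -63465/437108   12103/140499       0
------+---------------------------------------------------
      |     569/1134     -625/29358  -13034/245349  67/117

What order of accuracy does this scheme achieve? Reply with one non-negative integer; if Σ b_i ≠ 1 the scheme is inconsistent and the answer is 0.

4

b = (569/1134, -625/29358, -13034/245349, 67/117)
c = (0, -7/5, 27/14, 1)
Ac = (0, 0, 6291/7448, 99/268)
Σ b_i: 569/1134·1 + (-625/29358)·1 + (-13034/245349)·1 + 67/117·1 = 1 ✓
b·c: (-625/29358)·(-7/5) + (-13034/245349)·27/14 + 67/117·1 = 1/2 ✓
b·c²: (-625/29358)·49/25 + (-13034/245349)·729/196 + 67/117·1 = 1/3 ✓
b·Ac: (-13034/245349)·6291/7448 + 67/117·99/268 = 1/6 ✓
b·c³: (-625/29358)·(-343/125) + (-13034/245349)·19683/2744 + 67/117·1 = 1/4 ✓
b·(c∘Ac): (-13034/245349)·169857/104272 + 67/117·99/268 = 1/8 ✓
b·Ac²: (-13034/245349)·(-6291/5320) + 67/117·12/335 = 1/12 ✓
b·A²c: 67/117·39/536 = 1/24 ✓; 4 stages ⇒ order 4.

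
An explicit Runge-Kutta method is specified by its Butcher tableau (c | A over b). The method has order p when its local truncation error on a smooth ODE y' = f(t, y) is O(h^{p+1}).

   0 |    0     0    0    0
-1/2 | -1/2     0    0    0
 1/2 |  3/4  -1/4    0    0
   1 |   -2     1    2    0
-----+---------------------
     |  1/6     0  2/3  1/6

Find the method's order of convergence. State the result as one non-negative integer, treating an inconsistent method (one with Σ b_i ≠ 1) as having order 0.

4

b = (1/6, 0, 2/3, 1/6)
c = (0, -1/2, 1/2, 1)
Ac = (0, 0, 1/8, 1/2)
Σ b_i: 1/6·1 + 2/3·1 + 1/6·1 = 1 ✓
b·c: 2/3·1/2 + 1/6·1 = 1/2 ✓
b·c²: 2/3·1/4 + 1/6·1 = 1/3 ✓
b·Ac: 2/3·1/8 + 1/6·1/2 = 1/6 ✓
b·c³: 2/3·1/8 + 1/6·1 = 1/4 ✓
b·(c∘Ac): 2/3·1/16 + 1/6·1/2 = 1/8 ✓
b·Ac²: 2/3·(-1/16) + 1/6·3/4 = 1/12 ✓
b·A²c: 1/6·1/4 = 1/24 ✓; 4 stages ⇒ order 4.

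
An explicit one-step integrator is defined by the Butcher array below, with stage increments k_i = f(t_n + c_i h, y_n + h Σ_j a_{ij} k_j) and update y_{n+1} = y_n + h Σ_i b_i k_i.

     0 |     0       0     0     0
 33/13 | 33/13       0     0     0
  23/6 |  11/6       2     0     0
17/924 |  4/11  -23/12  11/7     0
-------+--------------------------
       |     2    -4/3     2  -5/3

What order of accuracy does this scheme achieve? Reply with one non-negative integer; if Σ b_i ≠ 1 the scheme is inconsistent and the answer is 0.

1

b = (2, -4/3, 2, -5/3)
c = (0, 33/13, 23/6, 17/924)
Ac = (0, 0, 66/13, 1265/1092)
Σ b_i: 2·1 + (-4/3)·1 + 2·1 + (-5/3)·1 = 1 ✓
b·c: (-4/3)·33/13 + 2·23/6 + (-5/3)·17/924 = 153203/36036 ≠ 1/2 ⇒ order 1.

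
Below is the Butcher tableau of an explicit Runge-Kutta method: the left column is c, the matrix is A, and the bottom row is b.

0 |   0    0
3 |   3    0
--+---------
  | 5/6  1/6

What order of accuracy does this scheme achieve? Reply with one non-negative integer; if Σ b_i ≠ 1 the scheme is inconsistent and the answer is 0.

2

b = (5/6, 1/6)
c = (0, 3)
Σ b_i: 5/6·1 + 1/6·1 = 1 ✓
b·c: 1/6·3 = 1/2 ✓; 2 stages ⇒ order 2.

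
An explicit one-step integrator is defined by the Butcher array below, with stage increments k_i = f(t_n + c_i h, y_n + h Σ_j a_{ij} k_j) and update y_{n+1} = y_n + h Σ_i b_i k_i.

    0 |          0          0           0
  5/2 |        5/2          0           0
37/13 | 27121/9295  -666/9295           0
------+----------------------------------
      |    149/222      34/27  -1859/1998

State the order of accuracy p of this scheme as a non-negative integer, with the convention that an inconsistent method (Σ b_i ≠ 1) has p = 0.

3

b = (149/222, 34/27, -1859/1998)
c = (0, 5/2, 37/13)
Ac = (0, 0, -333/1859)
Σ b_i: 149/222·1 + 34/27·1 + (-1859/1998)·1 = 1 ✓
b·c: 34/27·5/2 + (-1859/1998)·37/13 = 1/2 ✓
b·c²: 34/27·25/4 + (-1859/1998)·1369/169 = 1/3 ✓
b·Ac: (-1859/1998)·(-333/1859) = 1/6 ✓; 3 stages ⇒ order 3.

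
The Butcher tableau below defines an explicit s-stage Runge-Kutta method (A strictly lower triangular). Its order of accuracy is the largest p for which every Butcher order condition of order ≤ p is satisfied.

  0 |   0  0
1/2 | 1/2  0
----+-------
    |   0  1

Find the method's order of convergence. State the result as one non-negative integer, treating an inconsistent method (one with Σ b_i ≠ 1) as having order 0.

b = (0, 1)
c = (0, 1/2)
Σ b_i: 1·1 = 1 ✓
b·c: 1·1/2 = 1/2 ✓; 2 stages ⇒ order 2.

2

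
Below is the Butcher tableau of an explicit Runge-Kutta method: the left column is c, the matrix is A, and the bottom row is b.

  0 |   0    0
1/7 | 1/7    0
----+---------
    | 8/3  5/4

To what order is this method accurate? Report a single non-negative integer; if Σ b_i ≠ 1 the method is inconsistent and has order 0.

b = (8/3, 5/4)
c = (0, 1/7)
Σ b_i: 8/3·1 + 5/4·1 = 47/12 ≠ 1 ⇒ order 0.

0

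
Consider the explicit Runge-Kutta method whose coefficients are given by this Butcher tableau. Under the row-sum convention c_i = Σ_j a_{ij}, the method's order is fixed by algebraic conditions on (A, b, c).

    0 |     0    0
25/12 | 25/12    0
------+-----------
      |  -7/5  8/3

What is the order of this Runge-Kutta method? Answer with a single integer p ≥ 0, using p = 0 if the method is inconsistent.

0

b = (-7/5, 8/3)
c = (0, 25/12)
Σ b_i: (-7/5)·1 + 8/3·1 = 19/15 ≠ 1 ⇒ order 0.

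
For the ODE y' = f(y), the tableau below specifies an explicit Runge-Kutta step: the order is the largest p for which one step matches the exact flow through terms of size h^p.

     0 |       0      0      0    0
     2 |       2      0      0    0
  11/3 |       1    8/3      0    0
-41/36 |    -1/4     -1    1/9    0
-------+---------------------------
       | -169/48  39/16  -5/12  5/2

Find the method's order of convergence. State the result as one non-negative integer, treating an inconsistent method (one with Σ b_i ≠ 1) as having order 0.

2

b = (-169/48, 39/16, -5/12, 5/2)
c = (0, 2, 11/3, -41/36)
Ac = (0, 0, 16/3, -43/27)
Σ b_i: (-169/48)·1 + 39/16·1 + (-5/12)·1 + 5/2·1 = 1 ✓
b·c: 39/16·2 + (-5/12)·11/3 + 5/2·(-41/36) = 1/2 ✓
b·c²: 39/16·4 + (-5/12)·121/9 + 5/2·1681/1296 = 19157/2592 ≠ 1/3 ⇒ order 2.
b·Ac: (-5/12)·16/3 + 5/2·(-43/27) = -335/54 ≠ 1/6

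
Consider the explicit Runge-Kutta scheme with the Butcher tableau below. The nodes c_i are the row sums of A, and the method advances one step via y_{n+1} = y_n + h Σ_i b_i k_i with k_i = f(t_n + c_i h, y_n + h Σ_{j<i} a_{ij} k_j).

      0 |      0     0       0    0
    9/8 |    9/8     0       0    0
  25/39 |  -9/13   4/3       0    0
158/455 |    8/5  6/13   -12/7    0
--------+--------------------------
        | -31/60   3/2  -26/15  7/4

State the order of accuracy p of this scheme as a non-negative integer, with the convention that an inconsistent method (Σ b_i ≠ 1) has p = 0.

b = (-31/60, 3/2, -26/15, 7/4)
c = (0, 9/8, 25/39, 158/455)
Ac = (0, 0, 3/2, -211/364)
Σ b_i: (-31/60)·1 + 3/2·1 + (-26/15)·1 + 7/4·1 = 1 ✓
b·c: 3/2·9/8 + (-26/15)·25/39 + 7/4·158/455 = 11083/9360 ≠ 1/2 ⇒ order 1.

1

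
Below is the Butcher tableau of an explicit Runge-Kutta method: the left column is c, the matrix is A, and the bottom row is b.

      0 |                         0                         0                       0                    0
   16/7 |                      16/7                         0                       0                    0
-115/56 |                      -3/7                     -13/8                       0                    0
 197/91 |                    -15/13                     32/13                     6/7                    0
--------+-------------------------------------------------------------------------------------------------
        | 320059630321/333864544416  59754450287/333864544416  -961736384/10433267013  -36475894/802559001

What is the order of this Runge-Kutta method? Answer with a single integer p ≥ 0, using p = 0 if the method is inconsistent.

b = (320059630321/333864544416, 59754450287/333864544416, -961736384/10433267013, -36475894/802559001)
c = (0, 16/7, -115/56, 197/91)
Ac = (0, 0, -26/7, 9851/2548)
Σ b_i: 320059630321/333864544416·1 + 59754450287/333864544416·1 + (-961736384/10433267013)·1 + (-36475894/802559001)·1 = 1 ✓
b·c: 59754450287/333864544416·16/7 + (-961736384/10433267013)·(-115/56) + (-36475894/802559001)·197/91 = 1/2 ✓
b·c²: 59754450287/333864544416·256/49 + (-961736384/10433267013)·13225/3136 + (-36475894/802559001)·38809/8281 = 1/3 ✓
b·Ac: (-961736384/10433267013)·(-26/7) + (-36475894/802559001)·9851/2548 = 1/6 ✓
b·c³: 59754450287/333864544416·4096/343 + (-961736384/10433267013)·(-1520875/175616) + (-36475894/802559001)·7645373/753571 = 43854517128337/17722642899416 ≠ 1/4 ⇒ order 3.
b·(c∘Ac): (-961736384/10433267013)·1495/196 + (-36475894/802559001)·1940647/231868 = -52754123659/48688579394 ≠ 1/8
b·Ac²: (-961736384/10433267013)·(-416/49) + (-36475894/802559001)·2350783/142688 = 434125553/12840944016 ≠ 1/12
b·A²c: (-36475894/802559001)·(-156/49) = 38709112/267519667 ≠ 1/24

3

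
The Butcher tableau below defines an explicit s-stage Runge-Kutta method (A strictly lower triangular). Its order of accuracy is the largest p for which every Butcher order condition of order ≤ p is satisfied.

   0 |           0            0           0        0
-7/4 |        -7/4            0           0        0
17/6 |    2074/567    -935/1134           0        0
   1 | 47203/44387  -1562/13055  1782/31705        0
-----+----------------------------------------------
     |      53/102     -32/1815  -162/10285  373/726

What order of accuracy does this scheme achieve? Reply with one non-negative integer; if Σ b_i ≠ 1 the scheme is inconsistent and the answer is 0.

b = (53/102, -32/1815, -162/10285, 373/726)
c = (0, -7/4, 17/6, 1)
Ac = (0, 0, 935/648, 275/746)
Σ b_i: 53/102·1 + (-32/1815)·1 + (-162/10285)·1 + 373/726·1 = 1 ✓
b·c: (-32/1815)·(-7/4) + (-162/10285)·17/6 + 373/726·1 = 1/2 ✓
b·c²: (-32/1815)·49/16 + (-162/10285)·289/36 + 373/726·1 = 1/3 ✓
b·Ac: (-162/10285)·935/648 + 373/726·275/746 = 1/6 ✓
b·c³: (-32/1815)·(-343/64) + (-162/10285)·4913/216 + 373/726·1 = 1/4 ✓
b·(c∘Ac): (-162/10285)·15895/3888 + 373/726·275/746 = 1/8 ✓
b·Ac²: (-162/10285)·(-6545/2592) + 373/726·253/2984 = 1/12 ✓
b·A²c: 373/726·121/1492 = 1/24 ✓; 4 stages ⇒ order 4.

4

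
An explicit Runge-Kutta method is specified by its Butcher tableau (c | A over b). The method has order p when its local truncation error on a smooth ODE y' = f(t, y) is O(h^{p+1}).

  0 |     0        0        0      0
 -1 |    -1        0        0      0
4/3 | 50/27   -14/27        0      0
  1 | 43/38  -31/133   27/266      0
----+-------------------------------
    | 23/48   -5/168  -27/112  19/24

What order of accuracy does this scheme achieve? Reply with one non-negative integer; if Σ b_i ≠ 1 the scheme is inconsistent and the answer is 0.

b = (23/48, -5/168, -27/112, 19/24)
c = (0, -1, 4/3, 1)
Ac = (0, 0, 14/27, 7/19)
Σ b_i: 23/48·1 + (-5/168)·1 + (-27/112)·1 + 19/24·1 = 1 ✓
b·c: (-5/168)·(-1) + (-27/112)·4/3 + 19/24·1 = 1/2 ✓
b·c²: (-5/168)·1 + (-27/112)·16/9 + 19/24·1 = 1/3 ✓
b·Ac: (-27/112)·14/27 + 19/24·7/19 = 1/6 ✓
b·c³: (-5/168)·(-1) + (-27/112)·64/27 + 19/24·1 = 1/4 ✓
b·(c∘Ac): (-27/112)·56/81 + 19/24·7/19 = 1/8 ✓
b·Ac²: (-27/112)·(-14/27) + 19/24·(-1/19) = 1/12 ✓
b·A²c: 19/24·1/19 = 1/24 ✓; 4 stages ⇒ order 4.

4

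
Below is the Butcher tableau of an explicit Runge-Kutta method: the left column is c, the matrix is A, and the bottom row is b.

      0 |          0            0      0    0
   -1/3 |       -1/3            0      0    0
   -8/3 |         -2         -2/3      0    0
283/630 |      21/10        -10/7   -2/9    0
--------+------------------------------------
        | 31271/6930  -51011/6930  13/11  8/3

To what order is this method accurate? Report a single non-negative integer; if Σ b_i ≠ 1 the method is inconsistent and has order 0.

2

b = (31271/6930, -51011/6930, 13/11, 8/3)
c = (0, -1/3, -8/3, 283/630)
Ac = (0, 0, 2/9, 202/189)
Σ b_i: 31271/6930·1 + (-51011/6930)·1 + 13/11·1 + 8/3·1 = 1 ✓
b·c: (-51011/6930)·(-1/3) + 13/11·(-8/3) + 8/3·283/630 = 1/2 ✓
b·c²: (-51011/6930)·1/9 + 13/11·64/9 + 8/3·80089/396900 = 53204561/6548850 ≠ 1/3 ⇒ order 2.
b·Ac: 13/11·2/9 + 8/3·202/189 = 19414/6237 ≠ 1/6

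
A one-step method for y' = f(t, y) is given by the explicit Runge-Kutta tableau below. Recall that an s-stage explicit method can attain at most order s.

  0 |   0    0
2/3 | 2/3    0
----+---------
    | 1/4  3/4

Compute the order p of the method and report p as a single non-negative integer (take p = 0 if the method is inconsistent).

b = (1/4, 3/4)
c = (0, 2/3)
Σ b_i: 1/4·1 + 3/4·1 = 1 ✓
b·c: 3/4·2/3 = 1/2 ✓; 2 stages ⇒ order 2.

2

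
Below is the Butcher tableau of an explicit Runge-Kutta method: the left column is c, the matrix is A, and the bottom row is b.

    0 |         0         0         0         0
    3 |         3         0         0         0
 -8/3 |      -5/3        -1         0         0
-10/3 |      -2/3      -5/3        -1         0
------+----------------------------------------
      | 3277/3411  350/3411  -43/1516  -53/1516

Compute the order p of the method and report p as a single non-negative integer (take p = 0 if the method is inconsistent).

3

b = (3277/3411, 350/3411, -43/1516, -53/1516)
c = (0, 3, -8/3, -10/3)
Ac = (0, 0, -3, -7/3)
Σ b_i: 3277/3411·1 + 350/3411·1 + (-43/1516)·1 + (-53/1516)·1 = 1 ✓
b·c: 350/3411·3 + (-43/1516)·(-8/3) + (-53/1516)·(-10/3) = 1/2 ✓
b·c²: 350/3411·9 + (-43/1516)·64/9 + (-53/1516)·100/9 = 1/3 ✓
b·Ac: (-43/1516)·(-3) + (-53/1516)·(-7/3) = 1/6 ✓
b·c³: 350/3411·27 + (-43/1516)·(-512/27) + (-53/1516)·(-1000/27) = 47104/10233 ≠ 1/4 ⇒ order 3.
b·(c∘Ac): (-43/1516)·8 + (-53/1516)·70/9 = -3403/6822 ≠ 1/8
b·Ac²: (-43/1516)·(-9) + (-53/1516)·(-199/9) = 7015/6822 ≠ 1/12
b·A²c: (-53/1516)·3 = -159/1516 ≠ 1/24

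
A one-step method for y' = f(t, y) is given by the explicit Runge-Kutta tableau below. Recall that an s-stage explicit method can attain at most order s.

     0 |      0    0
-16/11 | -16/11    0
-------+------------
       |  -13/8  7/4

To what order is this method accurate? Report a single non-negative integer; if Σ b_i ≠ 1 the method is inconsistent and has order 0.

0

b = (-13/8, 7/4)
c = (0, -16/11)
Σ b_i: (-13/8)·1 + 7/4·1 = 1/8 ≠ 1 ⇒ order 0.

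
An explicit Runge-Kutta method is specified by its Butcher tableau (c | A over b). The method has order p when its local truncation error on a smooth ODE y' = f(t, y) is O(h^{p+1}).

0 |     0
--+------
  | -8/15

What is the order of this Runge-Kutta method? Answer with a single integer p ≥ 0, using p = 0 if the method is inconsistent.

0

b = (-8/15)
c = (0)
Σ b_i: (-8/15)·1 = -8/15 ≠ 1 ⇒ order 0.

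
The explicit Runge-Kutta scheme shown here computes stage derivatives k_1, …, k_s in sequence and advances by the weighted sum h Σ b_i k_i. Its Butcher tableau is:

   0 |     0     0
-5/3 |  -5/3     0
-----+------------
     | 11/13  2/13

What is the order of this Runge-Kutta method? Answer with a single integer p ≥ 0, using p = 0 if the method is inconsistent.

b = (11/13, 2/13)
c = (0, -5/3)
Σ b_i: 11/13·1 + 2/13·1 = 1 ✓
b·c: 2/13·(-5/3) = -10/39 ≠ 1/2 ⇒ order 1.

1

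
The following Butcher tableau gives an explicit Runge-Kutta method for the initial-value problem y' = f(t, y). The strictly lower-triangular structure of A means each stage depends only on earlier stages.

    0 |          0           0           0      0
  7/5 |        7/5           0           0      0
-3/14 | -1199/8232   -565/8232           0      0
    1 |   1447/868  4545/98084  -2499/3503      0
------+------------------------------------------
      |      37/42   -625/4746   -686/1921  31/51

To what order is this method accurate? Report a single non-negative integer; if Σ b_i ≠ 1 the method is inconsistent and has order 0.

4

b = (37/42, -625/4746, -686/1921, 31/51)
c = (0, 7/5, -3/14, 1)
Ac = (0, 0, -113/1176, 27/124)
Σ b_i: 37/42·1 + (-625/4746)·1 + (-686/1921)·1 + 31/51·1 = 1 ✓
b·c: (-625/4746)·7/5 + (-686/1921)·(-3/14) + 31/51·1 = 1/2 ✓
b·c²: (-625/4746)·49/25 + (-686/1921)·9/196 + 31/51·1 = 1/3 ✓
b·Ac: (-686/1921)·(-113/1176) + 31/51·27/124 = 1/6 ✓
b·c³: (-625/4746)·343/125 + (-686/1921)·(-27/2744) + 31/51·1 = 1/4 ✓
b·(c∘Ac): (-686/1921)·113/5488 + 31/51·27/124 = 1/8 ✓
b·Ac²: (-686/1921)·(-113/840) + 31/51·9/155 = 1/12 ✓
b·A²c: 31/51·17/248 = 1/24 ✓; 4 stages ⇒ order 4.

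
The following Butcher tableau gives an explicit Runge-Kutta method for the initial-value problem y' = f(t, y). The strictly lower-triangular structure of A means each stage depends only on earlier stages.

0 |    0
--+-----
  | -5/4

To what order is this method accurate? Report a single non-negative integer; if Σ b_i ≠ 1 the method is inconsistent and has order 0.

b = (-5/4)
c = (0)
Σ b_i: (-5/4)·1 = -5/4 ≠ 1 ⇒ order 0.

0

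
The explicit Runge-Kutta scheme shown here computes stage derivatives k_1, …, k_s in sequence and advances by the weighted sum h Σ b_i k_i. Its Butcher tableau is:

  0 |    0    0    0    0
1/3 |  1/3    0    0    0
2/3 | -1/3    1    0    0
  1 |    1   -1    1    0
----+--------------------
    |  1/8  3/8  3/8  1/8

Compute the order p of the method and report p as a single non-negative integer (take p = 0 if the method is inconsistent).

4

b = (1/8, 3/8, 3/8, 1/8)
c = (0, 1/3, 2/3, 1)
Ac = (0, 0, 1/3, 1/3)
Σ b_i: 1/8·1 + 3/8·1 + 3/8·1 + 1/8·1 = 1 ✓
b·c: 3/8·1/3 + 3/8·2/3 + 1/8·1 = 1/2 ✓
b·c²: 3/8·1/9 + 3/8·4/9 + 1/8·1 = 1/3 ✓
b·Ac: 3/8·1/3 + 1/8·1/3 = 1/6 ✓
b·c³: 3/8·1/27 + 3/8·8/27 + 1/8·1 = 1/4 ✓
b·(c∘Ac): 3/8·2/9 + 1/8·1/3 = 1/8 ✓
b·Ac²: 3/8·1/9 + 1/8·1/3 = 1/12 ✓
b·A²c: 1/8·1/3 = 1/24 ✓; 4 stages ⇒ order 4.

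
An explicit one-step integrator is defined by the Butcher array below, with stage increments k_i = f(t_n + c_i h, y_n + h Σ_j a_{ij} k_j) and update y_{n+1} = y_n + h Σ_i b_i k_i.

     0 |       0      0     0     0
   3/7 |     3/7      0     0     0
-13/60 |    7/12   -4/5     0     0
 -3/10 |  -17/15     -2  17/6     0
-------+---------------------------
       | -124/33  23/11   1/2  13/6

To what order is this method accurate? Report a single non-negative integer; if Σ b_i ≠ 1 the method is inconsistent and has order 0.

1

b = (-124/33, 23/11, 1/2, 13/6)
c = (0, 3/7, -13/60, -3/10)
Ac = (0, 0, -12/35, -3707/2520)
Σ b_i: (-124/33)·1 + 23/11·1 + 1/2·1 + 13/6·1 = 1 ✓
b·c: 23/11·3/7 + 1/2·(-13/60) + 13/6·(-3/10) = 1273/9240 ≠ 1/2 ⇒ order 1.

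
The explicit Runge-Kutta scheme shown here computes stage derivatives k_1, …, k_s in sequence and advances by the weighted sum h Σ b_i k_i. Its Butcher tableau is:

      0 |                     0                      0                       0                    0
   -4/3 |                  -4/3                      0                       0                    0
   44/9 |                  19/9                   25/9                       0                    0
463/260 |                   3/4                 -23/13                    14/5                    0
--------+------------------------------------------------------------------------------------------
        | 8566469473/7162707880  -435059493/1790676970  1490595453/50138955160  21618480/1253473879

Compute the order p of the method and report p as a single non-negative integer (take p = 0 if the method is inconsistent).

3

b = (8566469473/7162707880, -435059493/1790676970, 1490595453/50138955160, 21618480/1253473879)
c = (0, -4/3, 44/9, 463/260)
Ac = (0, 0, -100/27, 9388/585)
Σ b_i: 8566469473/7162707880·1 + (-435059493/1790676970)·1 + 1490595453/50138955160·1 + 21618480/1253473879·1 = 1 ✓
b·c: (-435059493/1790676970)·(-4/3) + 1490595453/50138955160·44/9 + 21618480/1253473879·463/260 = 1/2 ✓
b·c²: (-435059493/1790676970)·16/9 + 1490595453/50138955160·1936/81 + 21618480/1253473879·214369/67600 = 1/3 ✓
b·Ac: 1490595453/50138955160·(-100/27) + 21618480/1253473879·9388/585 = 1/6 ✓
b·c³: (-435059493/1790676970)·(-64/27) + 1490595453/50138955160·85184/729 + 21618480/1253473879·99252847/17576000 = 74262533603/17906769700 ≠ 1/4 ⇒ order 3.
b·(c∘Ac): 1490595453/50138955160·(-4400/243) + 21618480/1253473879·1086661/38025 = -40680102/895338485 ≠ 1/8
b·Ac²: 1490595453/50138955160·400/81 + 21618480/1253473879·335792/5265 = 6027985114/4834827819 ≠ 1/12
b·A²c: 21618480/1253473879·(-280/27) = -288246400/1611609273 ≠ 1/24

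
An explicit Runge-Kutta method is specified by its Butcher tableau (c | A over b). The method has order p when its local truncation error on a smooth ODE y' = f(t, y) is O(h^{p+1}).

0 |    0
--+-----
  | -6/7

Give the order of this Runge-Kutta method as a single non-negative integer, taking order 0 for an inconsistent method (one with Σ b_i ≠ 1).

0

b = (-6/7)
c = (0)
Σ b_i: (-6/7)·1 = -6/7 ≠ 1 ⇒ order 0.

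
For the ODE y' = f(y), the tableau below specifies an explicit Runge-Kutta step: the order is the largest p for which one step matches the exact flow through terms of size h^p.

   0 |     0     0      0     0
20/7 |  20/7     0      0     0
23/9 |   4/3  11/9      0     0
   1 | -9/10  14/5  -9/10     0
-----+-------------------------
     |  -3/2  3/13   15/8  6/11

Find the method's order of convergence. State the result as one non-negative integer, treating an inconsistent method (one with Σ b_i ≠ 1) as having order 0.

b = (-3/2, 3/13, 15/8, 6/11)
c = (0, 20/7, 23/9, 1)
Ac = (0, 0, 220/63, 57/10)
Σ b_i: (-3/2)·1 + 3/13·1 + 15/8·1 + 6/11·1 = 1317/1144 ≠ 1 ⇒ order 0.

0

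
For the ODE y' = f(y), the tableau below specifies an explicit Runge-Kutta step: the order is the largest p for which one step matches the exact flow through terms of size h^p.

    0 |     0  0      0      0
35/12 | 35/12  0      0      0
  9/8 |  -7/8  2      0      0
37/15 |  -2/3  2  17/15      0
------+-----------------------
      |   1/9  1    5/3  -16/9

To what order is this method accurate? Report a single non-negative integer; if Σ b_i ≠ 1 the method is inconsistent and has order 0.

b = (1/9, 1, 5/3, -16/9)
c = (0, 35/12, 9/8, 37/15)
Ac = (0, 0, 35/6, 853/120)
Σ b_i: 1/9·1 + 1·1 + 5/3·1 + (-16/9)·1 = 1 ✓
b·c: 1·35/12 + 5/3·9/8 + (-16/9)·37/15 = 439/1080 ≠ 1/2 ⇒ order 1.

1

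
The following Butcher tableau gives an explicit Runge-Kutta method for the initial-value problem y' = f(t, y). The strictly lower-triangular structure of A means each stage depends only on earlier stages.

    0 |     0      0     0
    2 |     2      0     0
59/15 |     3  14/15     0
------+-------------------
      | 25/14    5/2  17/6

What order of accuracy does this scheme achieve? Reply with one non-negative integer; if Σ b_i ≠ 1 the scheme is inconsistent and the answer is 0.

0

b = (25/14, 5/2, 17/6)
c = (0, 2, 59/15)
Ac = (0, 0, 28/15)
Σ b_i: 25/14·1 + 5/2·1 + 17/6·1 = 299/42 ≠ 1 ⇒ order 0.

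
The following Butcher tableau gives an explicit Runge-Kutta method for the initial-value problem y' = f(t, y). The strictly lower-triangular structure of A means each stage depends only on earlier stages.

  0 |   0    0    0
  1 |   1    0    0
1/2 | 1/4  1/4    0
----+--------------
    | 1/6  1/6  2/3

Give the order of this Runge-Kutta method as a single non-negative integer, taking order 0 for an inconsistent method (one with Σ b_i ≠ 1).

b = (1/6, 1/6, 2/3)
c = (0, 1, 1/2)
Ac = (0, 0, 1/4)
Σ b_i: 1/6·1 + 1/6·1 + 2/3·1 = 1 ✓
b·c: 1/6·1 + 2/3·1/2 = 1/2 ✓
b·c²: 1/6·1 + 2/3·1/4 = 1/3 ✓
b·Ac: 2/3·1/4 = 1/6 ✓; 3 stages ⇒ order 3.

3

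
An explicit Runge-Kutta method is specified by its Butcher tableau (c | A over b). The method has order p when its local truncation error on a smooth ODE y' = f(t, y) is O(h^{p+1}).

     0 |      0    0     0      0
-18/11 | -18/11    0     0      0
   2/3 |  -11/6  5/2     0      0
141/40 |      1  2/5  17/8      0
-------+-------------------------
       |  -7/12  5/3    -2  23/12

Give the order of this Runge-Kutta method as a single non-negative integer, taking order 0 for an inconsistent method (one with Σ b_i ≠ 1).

b = (-7/12, 5/3, -2, 23/12)
c = (0, -18/11, 2/3, 141/40)
Ac = (0, 0, -45/11, 503/660)
Σ b_i: (-7/12)·1 + 5/3·1 + (-2)·1 + 23/12·1 = 1 ✓
b·c: 5/3·(-18/11) + (-2)·2/3 + 23/12·141/40 = 14233/5280 ≠ 1/2 ⇒ order 1.

1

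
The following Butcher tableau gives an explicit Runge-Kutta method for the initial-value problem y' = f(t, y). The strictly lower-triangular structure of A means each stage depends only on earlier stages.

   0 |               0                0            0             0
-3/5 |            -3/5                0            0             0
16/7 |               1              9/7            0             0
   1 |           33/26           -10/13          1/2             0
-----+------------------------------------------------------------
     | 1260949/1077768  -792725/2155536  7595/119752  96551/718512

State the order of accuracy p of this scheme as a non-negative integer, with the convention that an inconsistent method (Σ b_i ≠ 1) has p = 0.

3

b = (1260949/1077768, -792725/2155536, 7595/119752, 96551/718512)
c = (0, -3/5, 16/7, 1)
Ac = (0, 0, -27/35, 146/91)
Σ b_i: 1260949/1077768·1 + (-792725/2155536)·1 + 7595/119752·1 + 96551/718512·1 = 1 ✓
b·c: (-792725/2155536)·(-3/5) + 7595/119752·16/7 + 96551/718512·1 = 1/2 ✓
b·c²: (-792725/2155536)·9/25 + 7595/119752·256/49 + 96551/718512·1 = 1/3 ✓
b·Ac: 7595/119752·(-27/35) + 96551/718512·146/91 = 1/6 ✓
b·c³: (-792725/2155536)·(-27/125) + 7595/119752·4096/343 + 96551/718512·1 = 3052919/3143490 ≠ 1/4 ⇒ order 3.
b·(c∘Ac): 7595/119752·(-432/245) + 96551/718512·146/91 = 37277/359256 ≠ 1/8
b·Ac²: 7595/119752·81/175 + 96551/718512·7438/3185 = 539372/1571745 ≠ 1/12
b·A²c: 96551/718512·(-27/70) = -124137/2395040 ≠ 1/24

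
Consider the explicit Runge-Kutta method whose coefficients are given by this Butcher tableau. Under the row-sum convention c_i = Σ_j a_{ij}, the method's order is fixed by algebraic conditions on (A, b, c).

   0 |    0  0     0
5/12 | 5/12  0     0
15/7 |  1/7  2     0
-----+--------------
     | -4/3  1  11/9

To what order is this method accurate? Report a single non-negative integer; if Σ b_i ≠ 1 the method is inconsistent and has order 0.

0

b = (-4/3, 1, 11/9)
c = (0, 5/12, 15/7)
Ac = (0, 0, 5/6)
Σ b_i: (-4/3)·1 + 1·1 + 11/9·1 = 8/9 ≠ 1 ⇒ order 0.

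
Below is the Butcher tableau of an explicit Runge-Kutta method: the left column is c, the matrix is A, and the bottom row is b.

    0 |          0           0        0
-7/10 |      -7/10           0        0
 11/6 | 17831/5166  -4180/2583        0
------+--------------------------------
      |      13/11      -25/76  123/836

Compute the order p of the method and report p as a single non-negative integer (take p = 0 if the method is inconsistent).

b = (13/11, -25/76, 123/836)
c = (0, -7/10, 11/6)
Ac = (0, 0, 418/369)
Σ b_i: 13/11·1 + (-25/76)·1 + 123/836·1 = 1 ✓
b·c: (-25/76)·(-7/10) + 123/836·11/6 = 1/2 ✓
b·c²: (-25/76)·49/100 + 123/836·121/36 = 1/3 ✓
b·Ac: 123/836·418/369 = 1/6 ✓; 3 stages ⇒ order 3.

3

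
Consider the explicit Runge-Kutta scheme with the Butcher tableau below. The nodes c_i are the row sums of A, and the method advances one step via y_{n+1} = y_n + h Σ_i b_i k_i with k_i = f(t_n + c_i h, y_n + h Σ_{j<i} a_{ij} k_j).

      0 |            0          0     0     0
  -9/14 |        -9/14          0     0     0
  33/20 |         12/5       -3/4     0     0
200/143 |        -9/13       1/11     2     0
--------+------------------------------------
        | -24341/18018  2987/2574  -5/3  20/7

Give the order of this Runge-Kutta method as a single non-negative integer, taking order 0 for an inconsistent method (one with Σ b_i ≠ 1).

2

b = (-24341/18018, 2987/2574, -5/3, 20/7)
c = (0, -9/14, 33/20, 200/143)
Ac = (0, 0, 27/56, 1248/385)
Σ b_i: (-24341/18018)·1 + 2987/2574·1 + (-5/3)·1 + 20/7·1 = 1 ✓
b·c: 2987/2574·(-9/14) + (-5/3)·33/20 + 20/7·200/143 = 1/2 ✓
b·c²: 2987/2574·81/196 + (-5/3)·1089/400 + 20/7·40000/20449 = 122716327/80160080 ≠ 1/3 ⇒ order 2.
b·Ac: (-5/3)·27/56 + 20/7·1248/385 = 36471/4312 ≠ 1/6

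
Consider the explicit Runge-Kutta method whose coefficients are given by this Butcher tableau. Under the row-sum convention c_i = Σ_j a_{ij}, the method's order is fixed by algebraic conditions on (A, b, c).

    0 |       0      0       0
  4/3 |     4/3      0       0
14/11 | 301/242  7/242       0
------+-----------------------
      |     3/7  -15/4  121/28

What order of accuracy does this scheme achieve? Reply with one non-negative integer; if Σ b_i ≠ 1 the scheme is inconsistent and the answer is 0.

b = (3/7, -15/4, 121/28)
c = (0, 4/3, 14/11)
Ac = (0, 0, 14/363)
Σ b_i: 3/7·1 + (-15/4)·1 + 121/28·1 = 1 ✓
b·c: (-15/4)·4/3 + 121/28·14/11 = 1/2 ✓
b·c²: (-15/4)·16/9 + 121/28·196/121 = 1/3 ✓
b·Ac: 121/28·14/363 = 1/6 ✓; 3 stages ⇒ order 3.

3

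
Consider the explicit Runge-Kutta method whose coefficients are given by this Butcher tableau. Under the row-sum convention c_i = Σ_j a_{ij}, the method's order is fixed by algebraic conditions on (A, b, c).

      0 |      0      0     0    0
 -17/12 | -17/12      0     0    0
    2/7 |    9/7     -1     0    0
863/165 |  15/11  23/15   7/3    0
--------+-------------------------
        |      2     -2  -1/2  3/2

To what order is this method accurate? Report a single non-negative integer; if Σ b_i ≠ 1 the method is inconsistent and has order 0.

1

b = (2, -2, -1/2, 3/2)
c = (0, -17/12, 2/7, 863/165)
Ac = (0, 0, 17/12, -271/180)
Σ b_i: 2·1 + (-2)·1 + (-1/2)·1 + 3/2·1 = 1 ✓
b·c: (-2)·(-17/12) + (-1/2)·2/7 + 3/2·863/165 = 12169/1155 ≠ 1/2 ⇒ order 1.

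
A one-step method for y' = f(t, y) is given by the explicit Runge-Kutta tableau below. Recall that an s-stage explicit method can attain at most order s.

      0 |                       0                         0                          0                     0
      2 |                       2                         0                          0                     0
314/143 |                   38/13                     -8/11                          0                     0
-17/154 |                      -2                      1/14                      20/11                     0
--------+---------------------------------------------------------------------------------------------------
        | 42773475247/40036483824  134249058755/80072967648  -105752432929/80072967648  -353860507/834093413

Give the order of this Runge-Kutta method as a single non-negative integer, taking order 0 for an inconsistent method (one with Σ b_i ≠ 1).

b = (42773475247/40036483824, 134249058755/80072967648, -105752432929/80072967648, -353860507/834093413)
c = (0, 2, 314/143, -17/154)
Ac = (0, 0, -16/11, 45533/11011)
Σ b_i: 42773475247/40036483824·1 + 134249058755/80072967648·1 + (-105752432929/80072967648)·1 + (-353860507/834093413)·1 = 1 ✓
b·c: 134249058755/80072967648·2 + (-105752432929/80072967648)·314/143 + (-353860507/834093413)·(-17/154) = 1/2 ✓
b·c²: 134249058755/80072967648·4 + (-105752432929/80072967648)·98596/20449 + (-353860507/834093413)·289/23716 = 1/3 ✓
b·Ac: (-105752432929/80072967648)·(-16/11) + (-353860507/834093413)·45533/11011 = 1/6 ✓
b·c³: 134249058755/80072967648·8 + (-105752432929/80072967648)·30959144/2924207 + (-353860507/834093413)·(-4913/3652264) = -3802403177817/6679420051304 ≠ 1/4 ⇒ order 3.
b·(c∘Ac): (-105752432929/80072967648)·(-5024/1573) + (-353860507/834093413)·(-774061/1695694) = 242872778095/55050165258 ≠ 1/8
b·Ac²: (-105752432929/80072967648)·(-32/11) + (-353860507/834093413)·14253318/1574573 = 604986379/357826074177 ≠ 1/12
b·A²c: (-353860507/834093413)·(-320/121) = 935829440/834093413 ≠ 1/24

3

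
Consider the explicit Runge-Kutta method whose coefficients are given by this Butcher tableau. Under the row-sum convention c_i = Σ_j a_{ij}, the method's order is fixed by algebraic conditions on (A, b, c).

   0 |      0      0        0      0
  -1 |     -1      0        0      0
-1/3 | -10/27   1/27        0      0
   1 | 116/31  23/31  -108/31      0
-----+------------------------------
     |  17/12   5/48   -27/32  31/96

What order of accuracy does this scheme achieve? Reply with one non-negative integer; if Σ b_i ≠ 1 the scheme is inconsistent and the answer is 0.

4

b = (17/12, 5/48, -27/32, 31/96)
c = (0, -1, -1/3, 1)
Ac = (0, 0, -1/27, 13/31)
Σ b_i: 17/12·1 + 5/48·1 + (-27/32)·1 + 31/96·1 = 1 ✓
b·c: 5/48·(-1) + (-27/32)·(-1/3) + 31/96·1 = 1/2 ✓
b·c²: 5/48·1 + (-27/32)·1/9 + 31/96·1 = 1/3 ✓
b·Ac: (-27/32)·(-1/27) + 31/96·13/31 = 1/6 ✓
b·c³: 5/48·(-1) + (-27/32)·(-1/27) + 31/96·1 = 1/4 ✓
b·(c∘Ac): (-27/32)·1/81 + 31/96·13/31 = 1/8 ✓
b·Ac²: (-27/32)·1/27 + 31/96·11/31 = 1/12 ✓
b·A²c: 31/96·4/31 = 1/24 ✓; 4 stages ⇒ order 4.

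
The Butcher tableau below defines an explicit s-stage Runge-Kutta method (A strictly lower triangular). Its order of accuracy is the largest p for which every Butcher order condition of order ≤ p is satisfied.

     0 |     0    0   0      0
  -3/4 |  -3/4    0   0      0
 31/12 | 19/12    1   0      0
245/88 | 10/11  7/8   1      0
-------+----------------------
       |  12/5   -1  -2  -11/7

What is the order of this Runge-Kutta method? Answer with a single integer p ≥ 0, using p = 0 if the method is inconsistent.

b = (12/5, -1, -2, -11/7)
c = (0, -3/4, 31/12, 245/88)
Ac = (0, 0, -3/4, 185/96)
Σ b_i: 12/5·1 + (-1)·1 + (-2)·1 + (-11/7)·1 = -76/35 ≠ 1 ⇒ order 0.

0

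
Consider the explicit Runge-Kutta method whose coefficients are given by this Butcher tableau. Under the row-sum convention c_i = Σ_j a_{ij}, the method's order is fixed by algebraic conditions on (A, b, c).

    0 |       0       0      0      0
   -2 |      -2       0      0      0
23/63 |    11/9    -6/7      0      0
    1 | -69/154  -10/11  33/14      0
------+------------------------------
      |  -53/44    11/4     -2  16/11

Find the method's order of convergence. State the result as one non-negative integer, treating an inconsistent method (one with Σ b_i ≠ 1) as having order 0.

1

b = (-53/44, 11/4, -2, 16/11)
c = (0, -2, 23/63, 1)
Ac = (0, 0, 12/7, 8663/3234)
Σ b_i: (-53/44)·1 + 11/4·1 + (-2)·1 + 16/11·1 = 1 ✓
b·c: 11/4·(-2) + (-2)·23/63 + 16/11·1 = -6619/1386 ≠ 1/2 ⇒ order 1.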